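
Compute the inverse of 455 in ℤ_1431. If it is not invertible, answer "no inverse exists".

1019

gcd(1431, 455) by repeated division:
1431 = 3*455 + 66
455 = 6*66 + 59
66 = 1*59 + 7
59 = 8*7 + 3
7 = 2*3 + 1
3 = 3*1 + 0
Since gcd(455, 1431) = 1, back-substitute to write 1 as a combination:
1 = 7 − 2·3
1 = −2·59 + 17·7
1 = 17·66 − 19·59
1 = −19·455 + 131·66
1 = 131·1431 − 412·455
So 455·(-412) ≡ 1 (mod 1431), and -412 ≡ 1019 (mod 1431).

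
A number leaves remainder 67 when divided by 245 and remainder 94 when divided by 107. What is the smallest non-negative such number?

Write x = 67 + 245·k. Then 245·k ≡ 94 − 67 ≡ 27 (mod 107).
Need 245⁻¹ mod 107. Extended Euclid on (107, 31):
107 = 3*31 + 14
31 = 2*14 + 3
14 = 4*3 + 2
3 = 1*2 + 1
2 = 2*1 + 0
Back-substitute:
1 = 3 − 2
1 = −14 + 5·3
1 = 5·31 − 11·14
1 = −11·107 + 38·31
245⁻¹ ≡ 38 (mod 107), so k ≡ 38·27 ≡ 63 (mod 107).
x = 67 + 245·63 = 15502.

15502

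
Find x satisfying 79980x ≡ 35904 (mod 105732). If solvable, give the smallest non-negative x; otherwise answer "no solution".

4400

First find gcd(79980, 105732):
105732 = 1·79980 + 25752
79980 = 3·25752 + 2724
25752 = 9·2724 + 1236
2724 = 2·1236 + 252
1236 = 4·252 + 228
252 = 1·228 + 24
228 = 9·24 + 12
24 = 2·12 + 0
gcd = 12 and 12 | 35904, so solutions exist. Divide through by 12: 6665x ≡ 2992 (mod 8811).
Now find 6665⁻¹ mod 8811:
8811 = 1·6665 + 2146
6665 = 3·2146 + 227
2146 = 9·227 + 103
227 = 2·103 + 21
103 = 4·21 + 19
21 = 1·19 + 2
19 = 9·2 + 1
2 = 2·1 + 0
Back-substitute:
1 = 19 − 9·2
1 = −9·21 + 10·19
1 = 10·103 − 49·21
1 = −49·227 + 108·103
1 = 108·2146 − 1021·227
1 = −1021·6665 + 3171·2146
1 = 3171·8811 − 4192·6665
So 6665·(-4192) ≡ 1 (mod 8811), i.e. 6665⁻¹ ≡ 4619.
Then x ≡ 4619·2992 ≡ 4400 (mod 8811); the smallest non-negative solution is x = 4400.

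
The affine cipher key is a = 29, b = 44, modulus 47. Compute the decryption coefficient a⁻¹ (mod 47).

13

Extended Euclidean algorithm:
47 = 1*29 + 18
29 = 1*18 + 11
18 = 1*11 + 7
11 = 1*7 + 4
7 = 1*4 + 3
4 = 1*3 + 1
3 = 3*1 + 0
The gcd is 1. Working backward:
1 = 4 − 3
1 = −7 + 2·4
1 = 2·11 − 3·7
1 = −3·18 + 5·11
1 = 5·29 − 8·18
1 = −8·47 + 13·29
So 29·13 ≡ 1 (mod 47).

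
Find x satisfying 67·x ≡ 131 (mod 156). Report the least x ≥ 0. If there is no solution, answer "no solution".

First find gcd(67, 156):
156 = 2×67 + 22
67 = 3×22 + 1
22 = 22×1 + 0
gcd = 1, so a unique solution mod 156 exists.
Back-substitute for the Bézout coefficients:
1 = 67 − 3·22
1 = −3·156 + 7·67
So 67·(7) ≡ 1 (mod 156), giving 67⁻¹ ≡ 7.
x ≡ 67⁻¹·131 ≡ 7·131 ≡ 137 (mod 156).

137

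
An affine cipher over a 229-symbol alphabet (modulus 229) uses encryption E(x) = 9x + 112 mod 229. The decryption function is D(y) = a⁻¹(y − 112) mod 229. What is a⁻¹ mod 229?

51

Apply the Euclidean algorithm to 229 and 9:
229 = 25·9 + 4
9 = 2·4 + 1
4 = 4·1 + 0
gcd = 1, so the inverse exists. Back-substitute:
1 = 9 − 2·4
1 = −2·229 + 51·9
So 9·51 ≡ 1 (mod 229).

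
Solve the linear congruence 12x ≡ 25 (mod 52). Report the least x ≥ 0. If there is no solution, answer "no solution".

gcd(12, 52):
52 = 4×12 + 4
12 = 3×4 + 0
gcd = 4, but 4 ∤ 25, so the congruence has no solution.

no solution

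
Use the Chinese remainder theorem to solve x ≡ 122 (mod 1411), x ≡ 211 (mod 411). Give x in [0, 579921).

290788

Write x = 122 + 1411·k. Then 1411·k ≡ 211 − 122 ≡ 89 (mod 411).
Need 1411⁻¹ mod 411. Extended Euclid on (411, 178):
411 = 2×178 + 55
178 = 3×55 + 13
55 = 4×13 + 3
13 = 4×3 + 1
3 = 3×1 + 0
Back-substitute:
1 = 13 − 4·3
1 = −4·55 + 17·13
1 = 17·178 − 55·55
1 = −55·411 + 127·178
1411⁻¹ ≡ 127 (mod 411), so k ≡ 127·89 ≡ 206 (mod 411).
x = 122 + 1411·206 = 290788.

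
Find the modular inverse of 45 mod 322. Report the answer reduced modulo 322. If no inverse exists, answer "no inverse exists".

Run Euclid on (322, 45):
322 = 7×45 + 7
45 = 6×7 + 3
7 = 2×3 + 1
3 = 3×1 + 0
Since gcd(45, 322) = 1, back-substitute to write 1 as a combination:
1 = 7 − 2·3
1 = −2·45 + 13·7
1 = 13·322 − 93·45
So 45·(-93) ≡ 1 (mod 322), and -93 ≡ 229 (mod 322).

229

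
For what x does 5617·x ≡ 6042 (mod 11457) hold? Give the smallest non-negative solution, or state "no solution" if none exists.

5700

First find gcd(5617, 11457):
11457 = 2*5617 + 223
5617 = 25*223 + 42
223 = 5*42 + 13
42 = 3*13 + 3
13 = 4*3 + 1
3 = 3*1 + 0
gcd = 1, so a unique solution mod 11457 exists.
Back-substitute for the Bézout coefficients:
1 = 13 − 4·3
1 = −4·42 + 13·13
1 = 13·223 − 69·42
1 = −69·5617 + 1738·223
1 = 1738·11457 − 3545·5617
So 5617·(-3545) ≡ 1 (mod 11457), giving 5617⁻¹ ≡ 7912.
x ≡ 5617⁻¹·6042 ≡ 7912·6042 ≡ 5700 (mod 11457).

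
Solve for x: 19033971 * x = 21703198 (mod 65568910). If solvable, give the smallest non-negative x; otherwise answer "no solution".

First find gcd(19033971, 65568910):
65568910 = 3*19033971 + 8466997
19033971 = 2*8466997 + 2099977
8466997 = 4*2099977 + 67089
2099977 = 31*67089 + 20218
67089 = 3*20218 + 6435
20218 = 3*6435 + 913
6435 = 7*913 + 44
913 = 20*44 + 33
44 = 1*33 + 11
33 = 3*11 + 0
gcd = 11 and 11 | 21703198, so solutions exist. Divide through by 11: 1730361x ≡ 1973018 (mod 5960810).
Now find 1730361⁻¹ mod 5960810:
5960810 = 3×1730361 + 769727
1730361 = 2×769727 + 190907
769727 = 4×190907 + 6099
190907 = 31×6099 + 1838
6099 = 3×1838 + 585
1838 = 3×585 + 83
585 = 7×83 + 4
83 = 20×4 + 3
4 = 1×3 + 1
3 = 3×1 + 0
Back-substitute:
1 = 4 − 3
1 = −83 + 21·4
1 = 21·585 − 148·83
1 = −148·1838 + 465·585
1 = 465·6099 − 1543·1838
1 = −1543·190907 + 48298·6099
1 = 48298·769727 − 194735·190907
1 = −194735·1730361 + 437768·769727
1 = 437768·5960810 − 1508039·1730361
So 1730361·(-1508039) ≡ 1 (mod 5960810), i.e. 1730361⁻¹ ≡ 4452771.
Then x ≡ 4452771·1973018 ≡ 3867088 (mod 5960810); the smallest non-negative solution is x = 3867088.

3867088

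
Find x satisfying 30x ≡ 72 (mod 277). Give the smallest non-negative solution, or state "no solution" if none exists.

224

First find gcd(30, 277):
277 = 9*30 + 7
30 = 4*7 + 2
7 = 3*2 + 1
2 = 2*1 + 0
gcd = 1, so a unique solution mod 277 exists.
Back-substitute for the Bézout coefficients:
1 = 7 − 3·2
1 = −3·30 + 13·7
1 = 13·277 − 120·30
So 30·(-120) ≡ 1 (mod 277), giving 30⁻¹ ≡ 157.
x ≡ 30⁻¹·72 ≡ 157·72 ≡ 224 (mod 277).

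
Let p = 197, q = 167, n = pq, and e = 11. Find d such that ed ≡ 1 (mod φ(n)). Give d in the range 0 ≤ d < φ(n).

17747

φ(n) = (p−1)(q−1) = 196·166 = 32536.
Need d with 11·d ≡ 1 (mod 32536). Apply the extended Euclidean algorithm:
32536 = 2957·11 + 9
11 = 1·9 + 2
9 = 4·2 + 1
2 = 2·1 + 0
Back-substitute:
1 = 9 − 4·2
1 = −4·11 + 5·9
1 = 5·32536 − 14789·11
So 11·(-14789) ≡ 1 (mod 32536), hence d ≡ -14789 ≡ 17747 (mod 32536).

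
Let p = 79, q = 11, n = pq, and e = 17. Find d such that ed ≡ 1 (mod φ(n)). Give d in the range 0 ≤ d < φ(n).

φ(n) = (p−1)(q−1) = 78·10 = 780.
Need d with 17·d ≡ 1 (mod 780). Apply the extended Euclidean algorithm:
780 = 45×17 + 15
17 = 1×15 + 2
15 = 7×2 + 1
2 = 2×1 + 0
Back-substitute:
1 = 15 − 7·2
1 = −7·17 + 8·15
1 = 8·780 − 367·17
So 17·(-367) ≡ 1 (mod 780), hence d ≡ -367 ≡ 413 (mod 780).

413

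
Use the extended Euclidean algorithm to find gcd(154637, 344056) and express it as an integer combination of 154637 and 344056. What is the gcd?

1

Repeated division:
344056 = 2×154637 + 34782
154637 = 4×34782 + 15509
34782 = 2×15509 + 3764
15509 = 4×3764 + 453
3764 = 8×453 + 140
453 = 3×140 + 33
140 = 4×33 + 8
33 = 4×8 + 1
8 = 8×1 + 0
gcd(154637, 344056) = 1.
Working backward:
1 = 33 − 4·8
1 = −4·140 + 17·33
1 = 17·453 − 55·140
1 = −55·3764 + 457·453
1 = 457·15509 − 1883·3764
1 = −1883·34782 + 4223·15509
1 = 4223·154637 − 18775·34782
1 = −18775·344056 + 41773·154637
So 1 = (-18775)·344056 + (41773)·154637.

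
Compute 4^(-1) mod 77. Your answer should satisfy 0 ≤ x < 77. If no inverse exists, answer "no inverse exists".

gcd(77, 4) by repeated division:
77 = 19×4 + 1
4 = 4×1 + 0
The gcd is 1. Working backward:
1 = 77 − 19·4
Thus 4·(-19) ≡ 1 (mod 77); reducing, -19 mod 77 = 58.

58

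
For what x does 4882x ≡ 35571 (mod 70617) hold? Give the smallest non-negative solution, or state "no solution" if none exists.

First find gcd(4882, 70617):
70617 = 14·4882 + 2269
4882 = 2·2269 + 344
2269 = 6·344 + 205
344 = 1·205 + 139
205 = 1·139 + 66
139 = 2·66 + 7
66 = 9·7 + 3
7 = 2·3 + 1
3 = 3·1 + 0
gcd = 1, so a unique solution mod 70617 exists.
Back-substitute for the Bézout coefficients:
1 = 7 − 2·3
1 = −2·66 + 19·7
1 = 19·139 − 40·66
1 = −40·205 + 59·139
1 = 59·344 − 99·205
1 = −99·2269 + 653·344
1 = 653·4882 − 1405·2269
1 = −1405·70617 + 20323·4882
So 4882·(20323) ≡ 1 (mod 70617), giving 4882⁻¹ ≡ 20323.
x ≡ 4882⁻¹·35571 ≡ 20323·35571 ≡ 3204 (mod 70617).

3204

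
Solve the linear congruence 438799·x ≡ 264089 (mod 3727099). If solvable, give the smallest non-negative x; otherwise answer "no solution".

First find gcd(438799, 3727099):
3727099 = 8·438799 + 216707
438799 = 2·216707 + 5385
216707 = 40·5385 + 1307
5385 = 4·1307 + 157
1307 = 8·157 + 51
157 = 3·51 + 4
51 = 12·4 + 3
4 = 1·3 + 1
3 = 3·1 + 0
gcd = 1, so a unique solution mod 3727099 exists.
Back-substitute for the Bézout coefficients:
1 = 4 − 3
1 = −51 + 13·4
1 = 13·157 − 40·51
1 = −40·1307 + 333·157
1 = 333·5385 − 1372·1307
1 = −1372·216707 + 55213·5385
1 = 55213·438799 − 111798·216707
1 = −111798·3727099 + 949597·438799
So 438799·(949597) ≡ 1 (mod 3727099), giving 438799⁻¹ ≡ 949597.
x ≡ 438799⁻¹·264089 ≡ 949597·264089 ≡ 265918 (mod 3727099).

265918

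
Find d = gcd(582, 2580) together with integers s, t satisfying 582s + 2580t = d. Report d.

Euclidean algorithm:
2580 = 4*582 + 252
582 = 2*252 + 78
252 = 3*78 + 18
78 = 4*18 + 6
18 = 3*6 + 0
gcd(582, 2580) = 6.
Working backward:
6 = 78 − 4·18
6 = −4·252 + 13·78
6 = 13·582 − 30·252
6 = −30·2580 + 133·582
So 6 = (-30)·2580 + (133)·582.

6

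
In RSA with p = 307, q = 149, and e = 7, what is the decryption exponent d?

25879

φ(n) = (p−1)(q−1) = 306·148 = 45288.
Need d with 7·d ≡ 1 (mod 45288). Apply the extended Euclidean algorithm:
45288 = 6469×7 + 5
7 = 1×5 + 2
5 = 2×2 + 1
2 = 2×1 + 0
Back-substitute:
1 = 5 − 2·2
1 = −2·7 + 3·5
1 = 3·45288 − 19409·7
So 7·(-19409) ≡ 1 (mod 45288), hence d ≡ -19409 ≡ 25879 (mod 45288).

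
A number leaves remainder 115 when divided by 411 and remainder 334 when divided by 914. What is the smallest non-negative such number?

Write x = 115 + 411·k. Then 411·k ≡ 334 − 115 ≡ 219 (mod 914).
Need 411⁻¹ mod 914. Extended Euclid on (914, 411):
914 = 2*411 + 92
411 = 4*92 + 43
92 = 2*43 + 6
43 = 7*6 + 1
6 = 6*1 + 0
Back-substitute:
1 = 43 − 7·6
1 = −7·92 + 15·43
1 = 15·411 − 67·92
1 = −67·914 + 149·411
411⁻¹ ≡ 149 (mod 914), so k ≡ 149·219 ≡ 641 (mod 914).
x = 115 + 411·641 = 263566.

263566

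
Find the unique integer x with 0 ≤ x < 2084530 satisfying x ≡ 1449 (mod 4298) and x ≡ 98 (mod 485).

1239273

Write x = 1449 + 4298·k. Then 4298·k ≡ 98 − 1449 ≡ 104 (mod 485).
Need 4298⁻¹ mod 485. Extended Euclid on (485, 418):
485 = 1*418 + 67
418 = 6*67 + 16
67 = 4*16 + 3
16 = 5*3 + 1
3 = 3*1 + 0
Back-substitute:
1 = 16 − 5·3
1 = −5·67 + 21·16
1 = 21·418 − 131·67
1 = −131·485 + 152·418
4298⁻¹ ≡ 152 (mod 485), so k ≡ 152·104 ≡ 288 (mod 485).
x = 1449 + 4298·288 = 1239273.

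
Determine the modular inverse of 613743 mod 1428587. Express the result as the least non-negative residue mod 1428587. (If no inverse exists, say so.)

Apply the Euclidean algorithm to 1428587 and 613743:
1428587 = 2*613743 + 201101
613743 = 3*201101 + 10440
201101 = 19*10440 + 2741
10440 = 3*2741 + 2217
2741 = 1*2217 + 524
2217 = 4*524 + 121
524 = 4*121 + 40
121 = 3*40 + 1
40 = 40*1 + 0
The gcd is 1. Working backward:
1 = 121 − 3·40
1 = −3·524 + 13·121
1 = 13·2217 − 55·524
1 = −55·2741 + 68·2217
1 = 68·10440 − 259·2741
1 = −259·201101 + 4989·10440
1 = 4989·613743 − 15226·201101
1 = −15226·1428587 + 35441·613743
So 613743·35441 ≡ 1 (mod 1428587).

35441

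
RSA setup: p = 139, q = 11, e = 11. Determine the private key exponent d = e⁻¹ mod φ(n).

251

φ(n) = (p−1)(q−1) = 138·10 = 1380.
Need d with 11·d ≡ 1 (mod 1380). Apply the extended Euclidean algorithm:
1380 = 125*11 + 5
11 = 2*5 + 1
5 = 5*1 + 0
Back-substitute:
1 = 11 − 2·5
1 = −2·1380 + 251·11
So 11·251 ≡ 1 (mod 1380), hence d = 251.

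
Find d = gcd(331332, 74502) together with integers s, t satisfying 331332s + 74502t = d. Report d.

6

Apply Euclid's algorithm to 331332 and 74502:
331332 = 4·74502 + 33324
74502 = 2·33324 + 7854
33324 = 4·7854 + 1908
7854 = 4·1908 + 222
1908 = 8·222 + 132
222 = 1·132 + 90
132 = 1·90 + 42
90 = 2·42 + 6
42 = 7·6 + 0
gcd(331332, 74502) = 6.
Back-substituting:
6 = 90 − 2·42
6 = −2·132 + 3·90
6 = 3·222 − 5·132
6 = −5·1908 + 43·222
6 = 43·7854 − 177·1908
6 = −177·33324 + 751·7854
6 = 751·74502 − 1679·33324
6 = −1679·331332 + 7467·74502
So 6 = (-1679)·331332 + (7467)·74502.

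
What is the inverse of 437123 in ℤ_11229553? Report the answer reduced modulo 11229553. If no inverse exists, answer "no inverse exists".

3547643

Run Euclid on (11229553, 437123):
11229553 = 25*437123 + 301478
437123 = 1*301478 + 135645
301478 = 2*135645 + 30188
135645 = 4*30188 + 14893
30188 = 2*14893 + 402
14893 = 37*402 + 19
402 = 21*19 + 3
19 = 6*3 + 1
3 = 3*1 + 0
The gcd is 1. Working backward:
1 = 19 − 6·3
1 = −6·402 + 127·19
1 = 127·14893 − 4705·402
1 = −4705·30188 + 9537·14893
1 = 9537·135645 − 42853·30188
1 = −42853·301478 + 95243·135645
1 = 95243·437123 − 138096·301478
1 = −138096·11229553 + 3547643·437123
So 437123·3547643 ≡ 1 (mod 11229553).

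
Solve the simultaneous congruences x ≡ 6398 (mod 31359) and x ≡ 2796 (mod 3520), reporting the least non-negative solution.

Write x = 6398 + 31359·k. Then 31359·k ≡ 2796 − 6398 ≡ 3438 (mod 3520).
Need 31359⁻¹ mod 3520. Extended Euclid on (3520, 3199):
3520 = 1×3199 + 321
3199 = 9×321 + 310
321 = 1×310 + 11
310 = 28×11 + 2
11 = 5×2 + 1
2 = 2×1 + 0
Back-substitute:
1 = 11 − 5·2
1 = −5·310 + 141·11
1 = 141·321 − 146·310
1 = −146·3199 + 1455·321
1 = 1455·3520 − 1601·3199
31359⁻¹ ≡ 1919 (mod 3520), so k ≡ 1919·3438 ≡ 1042 (mod 3520).
x = 6398 + 31359·1042 = 32682476.

32682476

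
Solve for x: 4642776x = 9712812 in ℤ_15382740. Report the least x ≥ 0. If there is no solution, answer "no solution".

372562

First find gcd(4642776, 15382740):
15382740 = 3×4642776 + 1454412
4642776 = 3×1454412 + 279540
1454412 = 5×279540 + 56712
279540 = 4×56712 + 52692
56712 = 1×52692 + 4020
52692 = 13×4020 + 432
4020 = 9×432 + 132
432 = 3×132 + 36
132 = 3×36 + 24
36 = 1×24 + 12
24 = 2×12 + 0
gcd = 12 and 12 | 9712812, so solutions exist. Divide through by 12: 386898x ≡ 809401 (mod 1281895).
Now find 386898⁻¹ mod 1281895:
1281895 = 3·386898 + 121201
386898 = 3·121201 + 23295
121201 = 5·23295 + 4726
23295 = 4·4726 + 4391
4726 = 1·4391 + 335
4391 = 13·335 + 36
335 = 9·36 + 11
36 = 3·11 + 3
11 = 3·3 + 2
3 = 1·2 + 1
2 = 2·1 + 0
Back-substitute:
1 = 3 − 2
1 = −11 + 4·3
1 = 4·36 − 13·11
1 = −13·335 + 121·36
1 = 121·4391 − 1586·335
1 = −1586·4726 + 1707·4391
1 = 1707·23295 − 8414·4726
1 = −8414·121201 + 43777·23295
1 = 43777·386898 − 139745·121201
1 = −139745·1281895 + 463012·386898
So 386898⁻¹ ≡ 463012 (mod 1281895).
Then x ≡ 463012·809401 ≡ 372562 (mod 1281895); the smallest non-negative solution is x = 372562.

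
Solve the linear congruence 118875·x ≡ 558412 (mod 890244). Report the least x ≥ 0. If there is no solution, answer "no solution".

gcd(118875, 890244):
890244 = 7*118875 + 58119
118875 = 2*58119 + 2637
58119 = 22*2637 + 105
2637 = 25*105 + 12
105 = 8*12 + 9
12 = 1*9 + 3
9 = 3*3 + 0
gcd = 3, but 3 ∤ 558412, so the congruence has no solution.

no solution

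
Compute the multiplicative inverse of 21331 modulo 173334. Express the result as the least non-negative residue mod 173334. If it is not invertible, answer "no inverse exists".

Run Euclid on (173334, 21331):
173334 = 8·21331 + 2686
21331 = 7·2686 + 2529
2686 = 1·2529 + 157
2529 = 16·157 + 17
157 = 9·17 + 4
17 = 4·4 + 1
4 = 4·1 + 0
gcd = 1, so the inverse exists. Back-substitute:
1 = 17 − 4·4
1 = −4·157 + 37·17
1 = 37·2529 − 596·157
1 = −596·2686 + 633·2529
1 = 633·21331 − 5027·2686
1 = −5027·173334 + 40849·21331
So 21331·40849 ≡ 1 (mod 173334).

40849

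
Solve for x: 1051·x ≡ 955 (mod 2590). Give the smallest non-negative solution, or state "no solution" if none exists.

1445

First find gcd(1051, 2590):
2590 = 2*1051 + 488
1051 = 2*488 + 75
488 = 6*75 + 38
75 = 1*38 + 37
38 = 1*37 + 1
37 = 37*1 + 0
gcd = 1, so a unique solution mod 2590 exists.
Back-substitute for the Bézout coefficients:
1 = 38 − 37
1 = −75 + 2·38
1 = 2·488 − 13·75
1 = −13·1051 + 28·488
1 = 28·2590 − 69·1051
So 1051·(-69) ≡ 1 (mod 2590), giving 1051⁻¹ ≡ 2521.
x ≡ 1051⁻¹·955 ≡ 2521·955 ≡ 1445 (mod 2590).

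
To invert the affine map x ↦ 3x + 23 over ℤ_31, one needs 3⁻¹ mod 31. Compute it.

Apply the Euclidean algorithm to 31 and 3:
31 = 10·3 + 1
3 = 3·1 + 0
gcd = 1, so the inverse exists. Back-substitute:
1 = 31 − 10·3
Hence 3⁻¹ ≡ -10 ≡ 21 (mod 31).

21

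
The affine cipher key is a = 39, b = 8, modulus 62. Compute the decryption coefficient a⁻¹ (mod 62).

Apply the Euclidean algorithm to 62 and 39:
62 = 1*39 + 23
39 = 1*23 + 16
23 = 1*16 + 7
16 = 2*7 + 2
7 = 3*2 + 1
2 = 2*1 + 0
gcd = 1, so the inverse exists. Back-substitute:
1 = 7 − 3·2
1 = −3·16 + 7·7
1 = 7·23 − 10·16
1 = −10·39 + 17·23
1 = 17·62 − 27·39
Thus 39·(-27) ≡ 1 (mod 62); reducing, -27 mod 62 = 35.

35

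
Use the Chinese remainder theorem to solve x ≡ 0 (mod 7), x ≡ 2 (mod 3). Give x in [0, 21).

Write x = 0 + 7·k. Then 7·k ≡ 2 − 0 ≡ 2 (mod 3).
Need 7⁻¹ mod 3. Extended Euclid on (3, 1):
3 = 3*1 + 0
7⁻¹ ≡ 1 (mod 3), so k ≡ 1·2 ≡ 2 (mod 3).
x = 0 + 7·2 = 14.

14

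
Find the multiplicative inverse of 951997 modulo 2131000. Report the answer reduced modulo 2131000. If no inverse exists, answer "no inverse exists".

Extended Euclidean algorithm:
2131000 = 2×951997 + 227006
951997 = 4×227006 + 43973
227006 = 5×43973 + 7141
43973 = 6×7141 + 1127
7141 = 6×1127 + 379
1127 = 2×379 + 369
379 = 1×369 + 10
369 = 36×10 + 9
10 = 1×9 + 1
9 = 9×1 + 0
gcd = 1, so the inverse exists. Back-substitute:
1 = 10 − 9
1 = −369 + 37·10
1 = 37·379 − 38·369
1 = −38·1127 + 113·379
1 = 113·7141 − 716·1127
1 = −716·43973 + 4409·7141
1 = 4409·227006 − 22761·43973
1 = −22761·951997 + 95453·227006
1 = 95453·2131000 − 213667·951997
So 951997·(-213667) ≡ 1 (mod 2131000), and -213667 ≡ 1917333 (mod 2131000).

1917333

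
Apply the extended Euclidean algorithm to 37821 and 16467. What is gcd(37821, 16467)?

3

Repeated division:
37821 = 2*16467 + 4887
16467 = 3*4887 + 1806
4887 = 2*1806 + 1275
1806 = 1*1275 + 531
1275 = 2*531 + 213
531 = 2*213 + 105
213 = 2*105 + 3
105 = 35*3 + 0
gcd(37821, 16467) = 3.
Express as a combination:
3 = 213 − 2·105
3 = −2·531 + 5·213
3 = 5·1275 − 12·531
3 = −12·1806 + 17·1275
3 = 17·4887 − 46·1806
3 = −46·16467 + 155·4887
3 = 155·37821 − 356·16467
So 3 = (155)·37821 + (-356)·16467.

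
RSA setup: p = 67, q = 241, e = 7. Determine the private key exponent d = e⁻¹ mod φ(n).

2263

φ(n) = (p−1)(q−1) = 66·240 = 15840.
Need d with 7·d ≡ 1 (mod 15840). Apply the extended Euclidean algorithm:
15840 = 2262×7 + 6
7 = 1×6 + 1
6 = 6×1 + 0
Back-substitute:
1 = 7 − 6
1 = −15840 + 2263·7
So 7·2263 ≡ 1 (mod 15840), hence d = 2263.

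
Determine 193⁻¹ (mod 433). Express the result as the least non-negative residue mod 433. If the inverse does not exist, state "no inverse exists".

175

Extended Euclidean algorithm:
433 = 2×193 + 47
193 = 4×47 + 5
47 = 9×5 + 2
5 = 2×2 + 1
2 = 2×1 + 0
Since gcd(193, 433) = 1, back-substitute to write 1 as a combination:
1 = 5 − 2·2
1 = −2·47 + 19·5
1 = 19·193 − 78·47
1 = −78·433 + 175·193
So 193·175 ≡ 1 (mod 433).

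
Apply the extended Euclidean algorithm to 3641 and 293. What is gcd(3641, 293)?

1

Repeated division:
3641 = 12·293 + 125
293 = 2·125 + 43
125 = 2·43 + 39
43 = 1·39 + 4
39 = 9·4 + 3
4 = 1·3 + 1
3 = 3·1 + 0
gcd(3641, 293) = 1.
Express as a combination:
1 = 4 − 3
1 = −39 + 10·4
1 = 10·43 − 11·39
1 = −11·125 + 32·43
1 = 32·293 − 75·125
1 = −75·3641 + 932·293
So 1 = (-75)·3641 + (932)·293.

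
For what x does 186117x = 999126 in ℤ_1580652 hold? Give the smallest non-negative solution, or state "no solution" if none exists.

161742

First find gcd(186117, 1580652):
1580652 = 8·186117 + 91716
186117 = 2·91716 + 2685
91716 = 34·2685 + 426
2685 = 6·426 + 129
426 = 3·129 + 39
129 = 3·39 + 12
39 = 3·12 + 3
12 = 4·3 + 0
gcd = 3 and 3 | 999126, so solutions exist. Divide through by 3: 62039x ≡ 333042 (mod 526884).
Now find 62039⁻¹ mod 526884:
526884 = 8×62039 + 30572
62039 = 2×30572 + 895
30572 = 34×895 + 142
895 = 6×142 + 43
142 = 3×43 + 13
43 = 3×13 + 4
13 = 3×4 + 1
4 = 4×1 + 0
Back-substitute:
1 = 13 − 3·4
1 = −3·43 + 10·13
1 = 10·142 − 33·43
1 = −33·895 + 208·142
1 = 208·30572 − 7105·895
1 = −7105·62039 + 14418·30572
1 = 14418·526884 − 122449·62039
So 62039·(-122449) ≡ 1 (mod 526884), i.e. 62039⁻¹ ≡ 404435.
Then x ≡ 404435·333042 ≡ 161742 (mod 526884); the smallest non-negative solution is x = 161742.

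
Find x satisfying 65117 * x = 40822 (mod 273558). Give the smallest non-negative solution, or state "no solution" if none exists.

First find gcd(65117, 273558):
273558 = 4×65117 + 13090
65117 = 4×13090 + 12757
13090 = 1×12757 + 333
12757 = 38×333 + 103
333 = 3×103 + 24
103 = 4×24 + 7
24 = 3×7 + 3
7 = 2×3 + 1
3 = 3×1 + 0
gcd = 1, so a unique solution mod 273558 exists.
Back-substitute for the Bézout coefficients:
1 = 7 − 2·3
1 = −2·24 + 7·7
1 = 7·103 − 30·24
1 = −30·333 + 97·103
1 = 97·12757 − 3716·333
1 = −3716·13090 + 3813·12757
1 = 3813·65117 − 18968·13090
1 = −18968·273558 + 79685·65117
So 65117·(79685) ≡ 1 (mod 273558), giving 65117⁻¹ ≡ 79685.
x ≡ 65117⁻¹·40822 ≡ 79685·40822 ≡ 22892 (mod 273558).

22892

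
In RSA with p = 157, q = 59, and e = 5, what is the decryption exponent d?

5429

φ(n) = (p−1)(q−1) = 156·58 = 9048.
Need d with 5·d ≡ 1 (mod 9048). Apply the extended Euclidean algorithm:
9048 = 1809*5 + 3
5 = 1*3 + 2
3 = 1*2 + 1
2 = 2*1 + 0
Back-substitute:
1 = 3 − 2
1 = −5 + 2·3
1 = 2·9048 − 3619·5
So 5·(-3619) ≡ 1 (mod 9048), hence d ≡ -3619 ≡ 5429 (mod 9048).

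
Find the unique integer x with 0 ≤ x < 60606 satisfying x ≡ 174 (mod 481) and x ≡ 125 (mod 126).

Write x = 174 + 481·k. Then 481·k ≡ 125 − 174 ≡ 77 (mod 126).
Need 481⁻¹ mod 126. Extended Euclid on (126, 103):
126 = 1·103 + 23
103 = 4·23 + 11
23 = 2·11 + 1
11 = 11·1 + 0
Back-substitute:
1 = 23 − 2·11
1 = −2·103 + 9·23
1 = 9·126 − 11·103
481⁻¹ ≡ 115 (mod 126), so k ≡ 115·77 ≡ 35 (mod 126).
x = 174 + 481·35 = 17009.

17009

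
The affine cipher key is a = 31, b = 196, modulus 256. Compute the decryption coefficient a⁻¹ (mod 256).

223

Extended Euclidean algorithm:
256 = 8*31 + 8
31 = 3*8 + 7
8 = 1*7 + 1
7 = 7*1 + 0
gcd = 1, so the inverse exists. Back-substitute:
1 = 8 − 7
1 = −31 + 4·8
1 = 4·256 − 33·31
Thus 31·(-33) ≡ 1 (mod 256); reducing, -33 mod 256 = 223.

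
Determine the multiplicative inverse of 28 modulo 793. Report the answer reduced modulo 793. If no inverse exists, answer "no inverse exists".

Apply the Euclidean algorithm to 793 and 28:
793 = 28×28 + 9
28 = 3×9 + 1
9 = 9×1 + 0
The gcd is 1. Working backward:
1 = 28 − 3·9
1 = −3·793 + 85·28
So 28·85 ≡ 1 (mod 793).

85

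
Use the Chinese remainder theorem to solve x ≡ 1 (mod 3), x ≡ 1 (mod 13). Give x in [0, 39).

1

Write x = 1 + 3·k. Then 3·k ≡ 1 − 1 ≡ 0 (mod 13).
Need 3⁻¹ mod 13. Extended Euclid on (13, 3):
13 = 4×3 + 1
3 = 3×1 + 0
Back-substitute:
1 = 13 − 4·3
3⁻¹ ≡ 9 (mod 13), so k ≡ 9·0 ≡ 0 (mod 13).
x = 1 + 3·0 = 1.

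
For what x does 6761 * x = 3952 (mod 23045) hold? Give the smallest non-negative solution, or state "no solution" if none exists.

1047

First find gcd(6761, 23045):
23045 = 3*6761 + 2762
6761 = 2*2762 + 1237
2762 = 2*1237 + 288
1237 = 4*288 + 85
288 = 3*85 + 33
85 = 2*33 + 19
33 = 1*19 + 14
19 = 1*14 + 5
14 = 2*5 + 4
5 = 1*4 + 1
4 = 4*1 + 0
gcd = 1, so a unique solution mod 23045 exists.
Back-substitute for the Bézout coefficients:
1 = 5 − 4
1 = −14 + 3·5
1 = 3·19 − 4·14
1 = −4·33 + 7·19
1 = 7·85 − 18·33
1 = −18·288 + 61·85
1 = 61·1237 − 262·288
1 = −262·2762 + 585·1237
1 = 585·6761 − 1432·2762
1 = −1432·23045 + 4881·6761
So 6761·(4881) ≡ 1 (mod 23045), giving 6761⁻¹ ≡ 4881.
x ≡ 6761⁻¹·3952 ≡ 4881·3952 ≡ 1047 (mod 23045).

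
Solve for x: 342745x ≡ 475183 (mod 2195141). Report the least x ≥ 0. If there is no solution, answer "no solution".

gcd(342745, 2195141):
2195141 = 6*342745 + 138671
342745 = 2*138671 + 65403
138671 = 2*65403 + 7865
65403 = 8*7865 + 2483
7865 = 3*2483 + 416
2483 = 5*416 + 403
416 = 1*403 + 13
403 = 31*13 + 0
gcd = 13, but 13 ∤ 475183, so the congruence has no solution.

no solution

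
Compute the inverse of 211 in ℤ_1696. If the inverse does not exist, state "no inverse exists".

635

Run Euclid on (1696, 211):
1696 = 8*211 + 8
211 = 26*8 + 3
8 = 2*3 + 2
3 = 1*2 + 1
2 = 2*1 + 0
gcd = 1, so the inverse exists. Back-substitute:
1 = 3 − 2
1 = −8 + 3·3
1 = 3·211 − 79·8
1 = −79·1696 + 635·211
So 211·635 ≡ 1 (mod 1696).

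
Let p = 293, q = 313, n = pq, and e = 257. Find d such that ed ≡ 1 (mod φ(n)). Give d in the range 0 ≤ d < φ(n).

φ(n) = (p−1)(q−1) = 292·312 = 91104.
Need d with 257·d ≡ 1 (mod 91104). Apply the extended Euclidean algorithm:
91104 = 354×257 + 126
257 = 2×126 + 5
126 = 25×5 + 1
5 = 5×1 + 0
Back-substitute:
1 = 126 − 25·5
1 = −25·257 + 51·126
1 = 51·91104 − 18079·257
So 257·(-18079) ≡ 1 (mod 91104), hence d ≡ -18079 ≡ 73025 (mod 91104).

73025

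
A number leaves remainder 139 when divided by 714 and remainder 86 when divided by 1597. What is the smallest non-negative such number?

621319

Write x = 139 + 714·k. Then 714·k ≡ 86 − 139 ≡ 1544 (mod 1597).
Need 714⁻¹ mod 1597. Extended Euclid on (1597, 714):
1597 = 2×714 + 169
714 = 4×169 + 38
169 = 4×38 + 17
38 = 2×17 + 4
17 = 4×4 + 1
4 = 4×1 + 0
Back-substitute:
1 = 17 − 4·4
1 = −4·38 + 9·17
1 = 9·169 − 40·38
1 = −40·714 + 169·169
1 = 169·1597 − 378·714
714⁻¹ ≡ 1219 (mod 1597), so k ≡ 1219·1544 ≡ 870 (mod 1597).
x = 139 + 714·870 = 621319.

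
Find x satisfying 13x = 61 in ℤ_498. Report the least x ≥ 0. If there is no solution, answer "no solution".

First find gcd(13, 498):
498 = 38×13 + 4
13 = 3×4 + 1
4 = 4×1 + 0
gcd = 1, so a unique solution mod 498 exists.
Back-substitute for the Bézout coefficients:
1 = 13 − 3·4
1 = −3·498 + 115·13
So 13·(115) ≡ 1 (mod 498), giving 13⁻¹ ≡ 115.
x ≡ 13⁻¹·61 ≡ 115·61 ≡ 43 (mod 498).

43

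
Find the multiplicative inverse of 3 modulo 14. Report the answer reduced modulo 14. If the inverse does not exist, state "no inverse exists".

Run Euclid on (14, 3):
14 = 4*3 + 2
3 = 1*2 + 1
2 = 2*1 + 0
The gcd is 1. Working backward:
1 = 3 − 2
1 = −14 + 5·3
So 3·5 ≡ 1 (mod 14).

5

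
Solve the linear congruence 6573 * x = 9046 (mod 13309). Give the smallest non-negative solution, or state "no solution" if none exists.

First find gcd(6573, 13309):
13309 = 2*6573 + 163
6573 = 40*163 + 53
163 = 3*53 + 4
53 = 13*4 + 1
4 = 4*1 + 0
gcd = 1, so a unique solution mod 13309 exists.
Back-substitute for the Bézout coefficients:
1 = 53 − 13·4
1 = −13·163 + 40·53
1 = 40·6573 − 1613·163
1 = −1613·13309 + 3266·6573
So 6573·(3266) ≡ 1 (mod 13309), giving 6573⁻¹ ≡ 3266.
x ≡ 6573⁻¹·9046 ≡ 3266·9046 ≡ 11565 (mod 13309).

11565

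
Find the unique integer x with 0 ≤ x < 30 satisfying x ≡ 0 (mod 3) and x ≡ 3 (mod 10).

Write x = 0 + 3·k. Then 3·k ≡ 3 − 0 ≡ 3 (mod 10).
Need 3⁻¹ mod 10. Extended Euclid on (10, 3):
10 = 3·3 + 1
3 = 3·1 + 0
Back-substitute:
1 = 10 − 3·3
3⁻¹ ≡ 7 (mod 10), so k ≡ 7·3 ≡ 1 (mod 10).
x = 0 + 3·1 = 3.

3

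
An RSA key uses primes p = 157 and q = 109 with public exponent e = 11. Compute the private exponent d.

4595

φ(n) = (p−1)(q−1) = 156·108 = 16848.
Need d with 11·d ≡ 1 (mod 16848). Apply the extended Euclidean algorithm:
16848 = 1531·11 + 7
11 = 1·7 + 4
7 = 1·4 + 3
4 = 1·3 + 1
3 = 3·1 + 0
Back-substitute:
1 = 4 − 3
1 = −7 + 2·4
1 = 2·11 − 3·7
1 = −3·16848 + 4595·11
So 11·4595 ≡ 1 (mod 16848), hence d = 4595.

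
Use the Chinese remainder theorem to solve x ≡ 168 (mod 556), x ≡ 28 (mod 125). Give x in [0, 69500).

Write x = 168 + 556·k. Then 556·k ≡ 28 − 168 ≡ 110 (mod 125).
Need 556⁻¹ mod 125. Extended Euclid on (125, 56):
125 = 2*56 + 13
56 = 4*13 + 4
13 = 3*4 + 1
4 = 4*1 + 0
Back-substitute:
1 = 13 − 3·4
1 = −3·56 + 13·13
1 = 13·125 − 29·56
556⁻¹ ≡ 96 (mod 125), so k ≡ 96·110 ≡ 60 (mod 125).
x = 168 + 556·60 = 33528.

33528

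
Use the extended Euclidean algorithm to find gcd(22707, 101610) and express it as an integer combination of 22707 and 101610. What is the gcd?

Euclidean algorithm:
101610 = 4×22707 + 10782
22707 = 2×10782 + 1143
10782 = 9×1143 + 495
1143 = 2×495 + 153
495 = 3×153 + 36
153 = 4×36 + 9
36 = 4×9 + 0
gcd(22707, 101610) = 9.
Express as a combination:
9 = 153 − 4·36
9 = −4·495 + 13·153
9 = 13·1143 − 30·495
9 = −30·10782 + 283·1143
9 = 283·22707 − 596·10782
9 = −596·101610 + 2667·22707
So 9 = (-596)·101610 + (2667)·22707.

9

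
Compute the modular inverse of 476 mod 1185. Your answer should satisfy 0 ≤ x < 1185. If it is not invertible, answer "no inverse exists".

Extended Euclidean algorithm:
1185 = 2·476 + 233
476 = 2·233 + 10
233 = 23·10 + 3
10 = 3·3 + 1
3 = 3·1 + 0
The gcd is 1. Working backward:
1 = 10 − 3·3
1 = −3·233 + 70·10
1 = 70·476 − 143·233
1 = −143·1185 + 356·476
So 476·356 ≡ 1 (mod 1185).

356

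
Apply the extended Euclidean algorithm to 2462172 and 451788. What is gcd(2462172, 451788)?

12

Euclidean algorithm:
2462172 = 5*451788 + 203232
451788 = 2*203232 + 45324
203232 = 4*45324 + 21936
45324 = 2*21936 + 1452
21936 = 15*1452 + 156
1452 = 9*156 + 48
156 = 3*48 + 12
48 = 4*12 + 0
gcd(2462172, 451788) = 12.
Working backward:
12 = 156 − 3·48
12 = −3·1452 + 28·156
12 = 28·21936 − 423·1452
12 = −423·45324 + 874·21936
12 = 874·203232 − 3919·45324
12 = −3919·451788 + 8712·203232
12 = 8712·2462172 − 47479·451788
So 12 = (8712)·2462172 + (-47479)·451788.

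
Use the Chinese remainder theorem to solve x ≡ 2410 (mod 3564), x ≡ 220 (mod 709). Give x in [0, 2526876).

123586

Write x = 2410 + 3564·k. Then 3564·k ≡ 220 − 2410 ≡ 646 (mod 709).
Need 3564⁻¹ mod 709. Extended Euclid on (709, 19):
709 = 37*19 + 6
19 = 3*6 + 1
6 = 6*1 + 0
Back-substitute:
1 = 19 − 3·6
1 = −3·709 + 112·19
3564⁻¹ ≡ 112 (mod 709), so k ≡ 112·646 ≡ 34 (mod 709).
x = 2410 + 3564·34 = 123586.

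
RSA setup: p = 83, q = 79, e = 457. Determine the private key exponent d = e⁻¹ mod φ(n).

φ(n) = (p−1)(q−1) = 82·78 = 6396.
Need d with 457·d ≡ 1 (mod 6396). Apply the extended Euclidean algorithm:
6396 = 13·457 + 455
457 = 1·455 + 2
455 = 227·2 + 1
2 = 2·1 + 0
Back-substitute:
1 = 455 − 227·2
1 = −227·457 + 228·455
1 = 228·6396 − 3191·457
So 457·(-3191) ≡ 1 (mod 6396), hence d ≡ -3191 ≡ 3205 (mod 6396).

3205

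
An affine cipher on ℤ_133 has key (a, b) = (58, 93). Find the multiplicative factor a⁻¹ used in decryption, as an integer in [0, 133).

Extended Euclidean algorithm:
133 = 2*58 + 17
58 = 3*17 + 7
17 = 2*7 + 3
7 = 2*3 + 1
3 = 3*1 + 0
The gcd is 1. Working backward:
1 = 7 − 2·3
1 = −2·17 + 5·7
1 = 5·58 − 17·17
1 = −17·133 + 39·58
So 58·39 ≡ 1 (mod 133).

39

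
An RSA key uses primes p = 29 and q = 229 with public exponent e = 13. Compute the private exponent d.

5893

φ(n) = (p−1)(q−1) = 28·228 = 6384.
Need d with 13·d ≡ 1 (mod 6384). Apply the extended Euclidean algorithm:
6384 = 491·13 + 1
13 = 13·1 + 0
Back-substitute:
1 = 6384 − 491·13
So 13·(-491) ≡ 1 (mod 6384), hence d ≡ -491 ≡ 5893 (mod 6384).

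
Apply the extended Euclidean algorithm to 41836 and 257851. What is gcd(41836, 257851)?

Apply Euclid's algorithm to 257851 and 41836:
257851 = 6·41836 + 6835
41836 = 6·6835 + 826
6835 = 8·826 + 227
826 = 3·227 + 145
227 = 1·145 + 82
145 = 1·82 + 63
82 = 1·63 + 19
63 = 3·19 + 6
19 = 3·6 + 1
6 = 6·1 + 0
gcd(41836, 257851) = 1.
Working backward:
1 = 19 − 3·6
1 = −3·63 + 10·19
1 = 10·82 − 13·63
1 = −13·145 + 23·82
1 = 23·227 − 36·145
1 = −36·826 + 131·227
1 = 131·6835 − 1084·826
1 = −1084·41836 + 6635·6835
1 = 6635·257851 − 40894·41836
So 1 = (6635)·257851 + (-40894)·41836.

1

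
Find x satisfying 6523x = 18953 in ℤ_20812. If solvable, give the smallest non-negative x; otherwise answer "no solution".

1863

First find gcd(6523, 20812):
20812 = 3·6523 + 1243
6523 = 5·1243 + 308
1243 = 4·308 + 11
308 = 28·11 + 0
gcd = 11 and 11 | 18953, so solutions exist. Divide through by 11: 593x ≡ 1723 (mod 1892).
Now find 593⁻¹ mod 1892:
1892 = 3×593 + 113
593 = 5×113 + 28
113 = 4×28 + 1
28 = 28×1 + 0
Back-substitute:
1 = 113 − 4·28
1 = −4·593 + 21·113
1 = 21·1892 − 67·593
So 593·(-67) ≡ 1 (mod 1892), i.e. 593⁻¹ ≡ 1825.
Then x ≡ 1825·1723 ≡ 1863 (mod 1892); the smallest non-negative solution is x = 1863.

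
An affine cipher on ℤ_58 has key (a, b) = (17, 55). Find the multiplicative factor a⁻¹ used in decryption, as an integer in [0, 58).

Apply the Euclidean algorithm to 58 and 17:
58 = 3·17 + 7
17 = 2·7 + 3
7 = 2·3 + 1
3 = 3·1 + 0
The gcd is 1. Working backward:
1 = 7 − 2·3
1 = −2·17 + 5·7
1 = 5·58 − 17·17
Thus 17·(-17) ≡ 1 (mod 58); reducing, -17 mod 58 = 41.

41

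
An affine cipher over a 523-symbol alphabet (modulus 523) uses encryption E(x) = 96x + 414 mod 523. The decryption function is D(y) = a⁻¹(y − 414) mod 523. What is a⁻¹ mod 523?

158

Apply the Euclidean algorithm to 523 and 96:
523 = 5×96 + 43
96 = 2×43 + 10
43 = 4×10 + 3
10 = 3×3 + 1
3 = 3×1 + 0
gcd = 1, so the inverse exists. Back-substitute:
1 = 10 − 3·3
1 = −3·43 + 13·10
1 = 13·96 − 29·43
1 = −29·523 + 158·96
So 96·158 ≡ 1 (mod 523).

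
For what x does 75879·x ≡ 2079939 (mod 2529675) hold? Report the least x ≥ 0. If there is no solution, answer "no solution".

no solution

gcd(75879, 2529675):
2529675 = 33×75879 + 25668
75879 = 2×25668 + 24543
25668 = 1×24543 + 1125
24543 = 21×1125 + 918
1125 = 1×918 + 207
918 = 4×207 + 90
207 = 2×90 + 27
90 = 3×27 + 9
27 = 3×9 + 0
gcd = 9, but 9 ∤ 2079939, so the congruence has no solution.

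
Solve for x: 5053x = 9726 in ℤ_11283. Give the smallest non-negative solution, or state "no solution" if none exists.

3099

First find gcd(5053, 11283):
11283 = 2*5053 + 1177
5053 = 4*1177 + 345
1177 = 3*345 + 142
345 = 2*142 + 61
142 = 2*61 + 20
61 = 3*20 + 1
20 = 20*1 + 0
gcd = 1, so a unique solution mod 11283 exists.
Back-substitute for the Bézout coefficients:
1 = 61 − 3·20
1 = −3·142 + 7·61
1 = 7·345 − 17·142
1 = −17·1177 + 58·345
1 = 58·5053 − 249·1177
1 = −249·11283 + 556·5053
So 5053·(556) ≡ 1 (mod 11283), giving 5053⁻¹ ≡ 556.
x ≡ 5053⁻¹·9726 ≡ 556·9726 ≡ 3099 (mod 11283).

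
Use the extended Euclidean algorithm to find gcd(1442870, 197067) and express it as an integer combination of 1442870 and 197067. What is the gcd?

13

Repeated division:
1442870 = 7·197067 + 63401
197067 = 3·63401 + 6864
63401 = 9·6864 + 1625
6864 = 4·1625 + 364
1625 = 4·364 + 169
364 = 2·169 + 26
169 = 6·26 + 13
26 = 2·13 + 0
gcd(1442870, 197067) = 13.
Working backward:
13 = 169 − 6·26
13 = −6·364 + 13·169
13 = 13·1625 − 58·364
13 = −58·6864 + 245·1625
13 = 245·63401 − 2263·6864
13 = −2263·197067 + 7034·63401
13 = 7034·1442870 − 51501·197067
So 13 = (7034)·1442870 + (-51501)·197067.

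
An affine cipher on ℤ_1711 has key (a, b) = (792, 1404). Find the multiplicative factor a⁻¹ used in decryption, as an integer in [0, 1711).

970

Apply the Euclidean algorithm to 1711 and 792:
1711 = 2×792 + 127
792 = 6×127 + 30
127 = 4×30 + 7
30 = 4×7 + 2
7 = 3×2 + 1
2 = 2×1 + 0
Since gcd(792, 1711) = 1, back-substitute to write 1 as a combination:
1 = 7 − 3·2
1 = −3·30 + 13·7
1 = 13·127 − 55·30
1 = −55·792 + 343·127
1 = 343·1711 − 741·792
So 792·(-741) ≡ 1 (mod 1711), and -741 ≡ 970 (mod 1711).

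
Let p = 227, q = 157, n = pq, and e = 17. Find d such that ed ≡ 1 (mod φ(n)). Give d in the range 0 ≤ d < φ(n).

φ(n) = (p−1)(q−1) = 226·156 = 35256.
Need d with 17·d ≡ 1 (mod 35256). Apply the extended Euclidean algorithm:
35256 = 2073·17 + 15
17 = 1·15 + 2
15 = 7·2 + 1
2 = 2·1 + 0
Back-substitute:
1 = 15 − 7·2
1 = −7·17 + 8·15
1 = 8·35256 − 16591·17
So 17·(-16591) ≡ 1 (mod 35256), hence d ≡ -16591 ≡ 18665 (mod 35256).

18665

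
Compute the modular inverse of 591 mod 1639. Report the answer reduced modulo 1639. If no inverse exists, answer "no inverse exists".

1162

Apply the Euclidean algorithm to 1639 and 591:
1639 = 2*591 + 457
591 = 1*457 + 134
457 = 3*134 + 55
134 = 2*55 + 24
55 = 2*24 + 7
24 = 3*7 + 3
7 = 2*3 + 1
3 = 3*1 + 0
Since gcd(591, 1639) = 1, back-substitute to write 1 as a combination:
1 = 7 − 2·3
1 = −2·24 + 7·7
1 = 7·55 − 16·24
1 = −16·134 + 39·55
1 = 39·457 − 133·134
1 = −133·591 + 172·457
1 = 172·1639 − 477·591
Hence 591⁻¹ ≡ -477 ≡ 1162 (mod 1639).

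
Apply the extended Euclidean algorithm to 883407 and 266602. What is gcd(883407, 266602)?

Apply Euclid's algorithm to 883407 and 266602:
883407 = 3*266602 + 83601
266602 = 3*83601 + 15799
83601 = 5*15799 + 4606
15799 = 3*4606 + 1981
4606 = 2*1981 + 644
1981 = 3*644 + 49
644 = 13*49 + 7
49 = 7*7 + 0
gcd(883407, 266602) = 7.
Back-substituting:
7 = 644 − 13·49
7 = −13·1981 + 40·644
7 = 40·4606 − 93·1981
7 = −93·15799 + 319·4606
7 = 319·83601 − 1688·15799
7 = −1688·266602 + 5383·83601
7 = 5383·883407 − 17837·266602
So 7 = (5383)·883407 + (-17837)·266602.

7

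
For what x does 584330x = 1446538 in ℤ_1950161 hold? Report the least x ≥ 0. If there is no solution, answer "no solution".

1546875

First find gcd(584330, 1950161):
1950161 = 3×584330 + 197171
584330 = 2×197171 + 189988
197171 = 1×189988 + 7183
189988 = 26×7183 + 3230
7183 = 2×3230 + 723
3230 = 4×723 + 338
723 = 2×338 + 47
338 = 7×47 + 9
47 = 5×9 + 2
9 = 4×2 + 1
2 = 2×1 + 0
gcd = 1, so a unique solution mod 1950161 exists.
Back-substitute for the Bézout coefficients:
1 = 9 − 4·2
1 = −4·47 + 21·9
1 = 21·338 − 151·47
1 = −151·723 + 323·338
1 = 323·3230 − 1443·723
1 = −1443·7183 + 3209·3230
1 = 3209·189988 − 84877·7183
1 = −84877·197171 + 88086·189988
1 = 88086·584330 − 261049·197171
1 = −261049·1950161 + 871233·584330
So 584330·(871233) ≡ 1 (mod 1950161), giving 584330⁻¹ ≡ 871233.
x ≡ 584330⁻¹·1446538 ≡ 871233·1446538 ≡ 1546875 (mod 1950161).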